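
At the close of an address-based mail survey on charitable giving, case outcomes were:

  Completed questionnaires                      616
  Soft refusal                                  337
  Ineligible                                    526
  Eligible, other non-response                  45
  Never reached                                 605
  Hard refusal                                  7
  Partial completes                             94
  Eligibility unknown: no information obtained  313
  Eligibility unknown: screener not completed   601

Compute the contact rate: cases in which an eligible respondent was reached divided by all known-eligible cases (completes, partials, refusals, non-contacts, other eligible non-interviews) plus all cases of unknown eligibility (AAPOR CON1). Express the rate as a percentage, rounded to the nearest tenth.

Refused = 7 + 337 = 344
Unknown eligibility = 601 + 313 = 914
Top = 616 + 94 + 344 + 45 = 1099
Base = 616 + 94 + 344 + 605 + 45 + 914 = 2618
CON1 = 1099 / 2618 = 0.4198

42.0%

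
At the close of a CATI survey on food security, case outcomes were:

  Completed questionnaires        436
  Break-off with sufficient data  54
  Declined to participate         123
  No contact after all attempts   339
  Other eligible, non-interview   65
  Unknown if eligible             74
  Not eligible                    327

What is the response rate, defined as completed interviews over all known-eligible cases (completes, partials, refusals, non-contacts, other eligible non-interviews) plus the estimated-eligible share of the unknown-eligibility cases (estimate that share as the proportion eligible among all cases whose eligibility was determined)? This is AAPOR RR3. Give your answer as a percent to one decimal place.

Top: 436
Determined eligible: 436 + 54 + 123 + 339 + 65 = 1017
e = 1017 / (1017 + 327) = 1017 / 1344 = 0.7567
Estimated eligible among unknowns: 0.7567 × 74 = 56.00
Denominator: 1017 + 56.00 = 1073.00
RR3 = 436 / 1073.00 = 0.4063

40.6%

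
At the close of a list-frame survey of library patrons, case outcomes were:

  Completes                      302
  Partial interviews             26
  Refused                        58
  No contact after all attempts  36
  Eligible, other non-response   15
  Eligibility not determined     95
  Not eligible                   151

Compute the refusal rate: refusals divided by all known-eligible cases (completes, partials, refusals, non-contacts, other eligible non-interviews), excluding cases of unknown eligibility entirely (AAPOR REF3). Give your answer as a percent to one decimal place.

Numerator: 58
Base: 302 + 26 + 58 + 36 + 15 = 437
REF3 = 58 / 437 = 0.1327

13.3%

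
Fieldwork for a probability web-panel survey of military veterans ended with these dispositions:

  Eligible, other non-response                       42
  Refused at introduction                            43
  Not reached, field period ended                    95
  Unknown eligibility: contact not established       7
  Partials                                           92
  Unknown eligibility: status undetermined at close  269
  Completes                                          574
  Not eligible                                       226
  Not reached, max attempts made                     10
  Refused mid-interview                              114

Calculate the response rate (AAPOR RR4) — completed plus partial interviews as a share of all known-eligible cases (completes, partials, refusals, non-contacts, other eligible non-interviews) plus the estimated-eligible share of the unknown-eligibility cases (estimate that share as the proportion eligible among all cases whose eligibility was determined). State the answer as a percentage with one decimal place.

55.8%

Refusals = 43 + 114 = 157
No answer / not reached = 95 + 10 = 105
Unknown if eligible = 7 + 269 = 276
Numerator: 574 + 92 = 666
Known eligible: 574 + 92 + 157 + 105 + 42 = 970
e = 970 / (970 + 226) = 970 / 1196 = 0.8110
Eligible share of unknowns: 0.8110 × 276 = 223.84
Denominator: 970 + 223.84 = 1193.84
RR4 = 666 / 1193.84 = 0.5579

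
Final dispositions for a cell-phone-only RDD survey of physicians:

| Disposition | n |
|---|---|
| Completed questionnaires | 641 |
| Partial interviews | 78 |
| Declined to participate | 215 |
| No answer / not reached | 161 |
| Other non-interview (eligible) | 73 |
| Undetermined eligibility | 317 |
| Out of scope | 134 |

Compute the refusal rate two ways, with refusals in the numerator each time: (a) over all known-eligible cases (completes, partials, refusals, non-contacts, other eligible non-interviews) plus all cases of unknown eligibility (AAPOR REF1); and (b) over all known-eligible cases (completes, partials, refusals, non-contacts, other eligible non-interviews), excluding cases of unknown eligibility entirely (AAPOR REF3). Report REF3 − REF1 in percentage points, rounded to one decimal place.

Numerator → 215
Base → 641 + 78 + 215 + 161 + 73 + 317 = 1485
REF1 = 215 / 1485 = 0.1448
Base → 641 + 78 + 215 + 161 + 73 = 1168
REF3 = 215 / 1168 = 0.1841
Difference = 18.41 − 14.48 = 3.93 percentage points

3.9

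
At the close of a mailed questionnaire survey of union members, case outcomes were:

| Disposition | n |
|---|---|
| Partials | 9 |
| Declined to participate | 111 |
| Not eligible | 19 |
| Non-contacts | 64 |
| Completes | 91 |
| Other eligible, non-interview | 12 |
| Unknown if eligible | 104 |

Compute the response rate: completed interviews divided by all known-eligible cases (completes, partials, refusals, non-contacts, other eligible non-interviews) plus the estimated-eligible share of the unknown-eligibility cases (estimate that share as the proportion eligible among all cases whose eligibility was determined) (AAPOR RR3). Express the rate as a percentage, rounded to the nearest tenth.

Num → 91
Determined eligible → 91 + 9 + 111 + 64 + 12 = 287
e = 287 / (287 + 19) = 287 / 306 = 0.9379
Estimated eligible among unknowns → 0.9379 × 104 = 97.54
Denom → 287 + 97.54 = 384.54
RR3 = 91 / 384.54 = 0.2366

23.7%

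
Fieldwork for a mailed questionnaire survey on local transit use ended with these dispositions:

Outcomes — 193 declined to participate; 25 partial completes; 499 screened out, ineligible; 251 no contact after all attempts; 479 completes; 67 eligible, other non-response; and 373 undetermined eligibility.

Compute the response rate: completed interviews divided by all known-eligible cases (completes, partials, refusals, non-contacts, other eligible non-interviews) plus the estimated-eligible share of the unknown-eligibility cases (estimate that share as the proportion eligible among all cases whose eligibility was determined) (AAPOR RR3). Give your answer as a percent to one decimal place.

Numerator = 479
Eligible (known) = 479 + 25 + 193 + 251 + 67 = 1015
e = 1015 / (1015 + 499) = 1015 / 1514 = 0.6704
Eligible share of unknowns = 0.6704 × 373 = 250.06
Denom = 1015 + 250.06 = 1265.06
RR3 = 479 / 1265.06 = 0.3786

37.9%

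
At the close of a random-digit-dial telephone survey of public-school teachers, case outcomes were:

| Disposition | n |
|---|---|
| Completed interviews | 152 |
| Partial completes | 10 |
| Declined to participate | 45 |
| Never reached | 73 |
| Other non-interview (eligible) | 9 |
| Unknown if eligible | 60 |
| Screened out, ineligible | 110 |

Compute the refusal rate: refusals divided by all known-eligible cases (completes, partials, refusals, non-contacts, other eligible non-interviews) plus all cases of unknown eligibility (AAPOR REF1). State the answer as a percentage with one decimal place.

12.9%

Numerator: 45
Base: 152 + 10 + 45 + 73 + 9 + 60 = 349
REF1 = 45 / 349 = 0.1289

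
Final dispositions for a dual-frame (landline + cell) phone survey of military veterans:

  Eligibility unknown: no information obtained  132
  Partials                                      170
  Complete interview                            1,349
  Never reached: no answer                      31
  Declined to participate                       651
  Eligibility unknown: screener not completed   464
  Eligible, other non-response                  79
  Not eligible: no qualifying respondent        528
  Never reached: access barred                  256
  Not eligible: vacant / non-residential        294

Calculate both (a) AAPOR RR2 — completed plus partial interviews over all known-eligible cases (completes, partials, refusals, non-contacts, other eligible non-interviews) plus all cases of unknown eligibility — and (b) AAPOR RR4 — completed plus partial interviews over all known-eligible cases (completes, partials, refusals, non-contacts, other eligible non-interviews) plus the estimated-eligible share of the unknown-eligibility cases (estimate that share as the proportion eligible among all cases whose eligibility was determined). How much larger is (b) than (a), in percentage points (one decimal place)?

2.4

No contact after all attempts = 31 + 256 = 287
Undetermined eligibility = 464 + 132 = 596
Not eligible = 528 + 294 = 822
Top = 1349 + 170 = 1519
Denominator = 1349 + 170 + 651 + 287 + 79 + 596 = 3132
RR2 = 1519 / 3132 = 0.4850
Eligible (known) = 1349 + 170 + 651 + 287 + 79 = 2536
e = 2536 / (2536 + 822) = 2536 / 3358 = 0.7552
Estimated eligible among unknowns = 0.7552 × 596 = 450.10
Denominator = 2536 + 450.10 = 2986.10
RR4 = 1519 / 2986.10 = 0.5087
Difference = 50.87 − 48.50 = 2.37 percentage points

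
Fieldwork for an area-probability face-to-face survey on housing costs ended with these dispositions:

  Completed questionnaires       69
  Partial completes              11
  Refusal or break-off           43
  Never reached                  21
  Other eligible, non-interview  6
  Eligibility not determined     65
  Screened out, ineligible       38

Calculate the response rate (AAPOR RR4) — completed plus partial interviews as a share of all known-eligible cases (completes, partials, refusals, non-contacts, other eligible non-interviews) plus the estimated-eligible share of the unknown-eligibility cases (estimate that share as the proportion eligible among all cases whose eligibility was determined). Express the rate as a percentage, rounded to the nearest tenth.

39.6%

Num = 69 + 11 = 80
Eligible (known) = 69 + 11 + 43 + 21 + 6 = 150
e = 150 / (150 + 38) = 150 / 188 = 0.7979
Estimated eligible among unknowns = 0.7979 × 65 = 51.86
Denominator = 150 + 51.86 = 201.86
RR4 = 80 / 201.86 = 0.3963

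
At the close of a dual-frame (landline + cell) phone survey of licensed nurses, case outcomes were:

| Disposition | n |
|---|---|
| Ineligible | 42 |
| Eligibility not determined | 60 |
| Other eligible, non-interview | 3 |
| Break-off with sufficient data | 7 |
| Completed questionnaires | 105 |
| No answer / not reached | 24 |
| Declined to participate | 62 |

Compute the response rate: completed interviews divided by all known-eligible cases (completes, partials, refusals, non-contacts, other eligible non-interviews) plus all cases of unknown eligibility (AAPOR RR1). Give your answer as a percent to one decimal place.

Top: 105
Denominator: 105 + 7 + 62 + 24 + 3 + 60 = 261
RR1 = 105 / 261 = 0.4023

40.2%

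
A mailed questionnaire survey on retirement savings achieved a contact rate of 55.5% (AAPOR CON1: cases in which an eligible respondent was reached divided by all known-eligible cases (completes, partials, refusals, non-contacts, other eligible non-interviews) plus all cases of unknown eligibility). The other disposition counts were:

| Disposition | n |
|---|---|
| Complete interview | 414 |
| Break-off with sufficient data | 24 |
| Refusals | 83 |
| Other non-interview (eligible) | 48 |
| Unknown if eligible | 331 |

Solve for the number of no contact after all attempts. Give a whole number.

Num → 414 + 24 + 83 + 48 = 569
CON1 = 569 / D = 0.555
D = 569 / 0.555 = 1025.2
Remaining denominator categories sum to 900
no contact after all attempts = 1025.2 − 900 ≈ 125

125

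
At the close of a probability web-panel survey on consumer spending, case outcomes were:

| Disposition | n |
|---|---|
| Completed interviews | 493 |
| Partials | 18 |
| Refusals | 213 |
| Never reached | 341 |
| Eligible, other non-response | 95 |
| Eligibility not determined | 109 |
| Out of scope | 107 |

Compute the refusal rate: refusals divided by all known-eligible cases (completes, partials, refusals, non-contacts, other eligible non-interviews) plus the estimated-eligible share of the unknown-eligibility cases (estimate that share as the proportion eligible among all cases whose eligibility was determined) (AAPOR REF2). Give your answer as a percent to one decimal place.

16.9%

Numerator = 213
Known eligible = 493 + 18 + 213 + 341 + 95 = 1160
e = 1160 / (1160 + 107) = 1160 / 1267 = 0.9155
Estimated eligible among unknowns = 0.9155 × 109 = 99.79
Denom = 1160 + 99.79 = 1259.79
REF2 = 213 / 1259.79 = 0.1691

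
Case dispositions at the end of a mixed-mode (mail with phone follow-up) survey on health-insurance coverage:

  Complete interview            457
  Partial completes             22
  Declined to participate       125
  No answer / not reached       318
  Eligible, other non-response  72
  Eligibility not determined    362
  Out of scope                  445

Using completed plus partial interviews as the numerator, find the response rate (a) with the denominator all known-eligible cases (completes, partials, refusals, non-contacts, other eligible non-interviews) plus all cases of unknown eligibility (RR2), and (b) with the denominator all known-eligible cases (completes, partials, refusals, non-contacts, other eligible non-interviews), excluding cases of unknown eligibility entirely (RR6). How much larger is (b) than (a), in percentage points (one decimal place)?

Top = 457 + 22 = 479
Denom = 457 + 22 + 125 + 318 + 72 + 362 = 1356
RR2 = 479 / 1356 = 0.3532
Denom = 457 + 22 + 125 + 318 + 72 = 994
RR6 = 479 / 994 = 0.4819
Difference = 48.19 − 35.32 = 12.87 percentage points

12.9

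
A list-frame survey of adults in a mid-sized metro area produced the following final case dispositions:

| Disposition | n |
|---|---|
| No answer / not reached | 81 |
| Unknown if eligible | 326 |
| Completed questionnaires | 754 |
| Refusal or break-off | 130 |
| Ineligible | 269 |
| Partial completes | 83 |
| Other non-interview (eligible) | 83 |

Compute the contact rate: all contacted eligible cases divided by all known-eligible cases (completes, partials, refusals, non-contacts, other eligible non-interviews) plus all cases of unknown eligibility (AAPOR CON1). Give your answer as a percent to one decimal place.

72.1%

Num: 754 + 83 + 130 + 83 = 1050
Denominator: 754 + 83 + 130 + 81 + 83 + 326 = 1457
CON1 = 1050 / 1457 = 0.7207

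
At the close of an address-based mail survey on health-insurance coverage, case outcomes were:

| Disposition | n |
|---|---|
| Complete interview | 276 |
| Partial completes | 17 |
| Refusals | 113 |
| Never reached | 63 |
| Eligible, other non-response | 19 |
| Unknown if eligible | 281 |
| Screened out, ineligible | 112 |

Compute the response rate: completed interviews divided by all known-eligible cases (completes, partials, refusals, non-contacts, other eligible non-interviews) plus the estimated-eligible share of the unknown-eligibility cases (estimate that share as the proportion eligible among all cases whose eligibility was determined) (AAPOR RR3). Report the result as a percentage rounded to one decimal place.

38.5%

Numerator = 276
Determined eligible = 276 + 17 + 113 + 63 + 19 = 488
e = 488 / (488 + 112) = 488 / 600 = 0.8133
Estimated eligible among unknowns = 0.8133 × 281 = 228.54
Denom = 488 + 228.54 = 716.54
RR3 = 276 / 716.54 = 0.3852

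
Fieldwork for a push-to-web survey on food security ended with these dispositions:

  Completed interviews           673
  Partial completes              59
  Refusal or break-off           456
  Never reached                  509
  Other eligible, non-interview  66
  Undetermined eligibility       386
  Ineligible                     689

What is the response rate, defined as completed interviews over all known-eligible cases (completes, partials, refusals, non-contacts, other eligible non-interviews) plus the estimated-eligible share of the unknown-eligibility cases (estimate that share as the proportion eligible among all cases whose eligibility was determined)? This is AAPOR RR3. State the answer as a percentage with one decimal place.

Numerator → 673
Known eligible → 673 + 59 + 456 + 509 + 66 = 1763
e = 1763 / (1763 + 689) = 1763 / 2452 = 0.7190
e × U → 0.7190 × 386 = 277.53
Denominator → 1763 + 277.53 = 2040.53
RR3 = 673 / 2040.53 = 0.3298

33.0%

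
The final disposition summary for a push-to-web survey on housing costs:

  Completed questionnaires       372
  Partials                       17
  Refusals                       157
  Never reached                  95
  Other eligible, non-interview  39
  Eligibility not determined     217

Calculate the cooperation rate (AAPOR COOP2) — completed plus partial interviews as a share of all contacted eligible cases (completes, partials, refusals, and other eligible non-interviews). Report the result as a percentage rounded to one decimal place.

Numerator: 372 + 17 = 389
Base: 372 + 17 + 157 + 39 = 585
COOP2 = 389 / 585 = 0.6650

66.5%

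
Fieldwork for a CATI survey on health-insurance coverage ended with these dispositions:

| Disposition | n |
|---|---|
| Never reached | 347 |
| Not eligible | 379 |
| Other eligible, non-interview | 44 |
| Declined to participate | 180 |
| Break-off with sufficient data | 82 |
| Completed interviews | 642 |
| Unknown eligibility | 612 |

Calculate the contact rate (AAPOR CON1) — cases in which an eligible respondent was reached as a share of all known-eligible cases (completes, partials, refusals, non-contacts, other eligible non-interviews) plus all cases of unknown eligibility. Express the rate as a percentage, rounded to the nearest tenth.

Num = 642 + 82 + 180 + 44 = 948
Base = 642 + 82 + 180 + 347 + 44 + 612 = 1907
CON1 = 948 / 1907 = 0.4971

49.7%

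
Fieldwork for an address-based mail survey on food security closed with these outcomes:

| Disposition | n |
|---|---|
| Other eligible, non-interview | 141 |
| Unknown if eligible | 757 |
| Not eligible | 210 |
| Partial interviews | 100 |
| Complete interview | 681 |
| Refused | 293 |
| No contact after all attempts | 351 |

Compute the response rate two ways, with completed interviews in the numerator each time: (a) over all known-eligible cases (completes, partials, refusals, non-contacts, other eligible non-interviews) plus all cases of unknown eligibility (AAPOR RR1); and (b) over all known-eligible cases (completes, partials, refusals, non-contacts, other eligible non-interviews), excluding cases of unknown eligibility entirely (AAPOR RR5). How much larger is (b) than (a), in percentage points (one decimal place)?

Numerator: 681
Denom: 681 + 100 + 293 + 351 + 141 + 757 = 2323
RR1 = 681 / 2323 = 0.2932
Denom: 681 + 100 + 293 + 351 + 141 = 1566
RR5 = 681 / 1566 = 0.4349
Difference = 43.49 − 29.32 = 14.17 percentage points

14.2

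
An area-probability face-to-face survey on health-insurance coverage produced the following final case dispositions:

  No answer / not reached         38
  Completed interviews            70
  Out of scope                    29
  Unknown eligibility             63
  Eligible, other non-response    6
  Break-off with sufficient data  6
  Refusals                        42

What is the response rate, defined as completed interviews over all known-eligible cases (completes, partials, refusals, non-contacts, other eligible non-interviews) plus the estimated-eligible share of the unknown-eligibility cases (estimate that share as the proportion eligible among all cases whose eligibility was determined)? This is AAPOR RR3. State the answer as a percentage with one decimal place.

Num → 70
Eligible (known) → 70 + 6 + 42 + 38 + 6 = 162
e = 162 / (162 + 29) = 162 / 191 = 0.8482
Eligible share of unknowns → 0.8482 × 63 = 53.44
Denom → 162 + 53.44 = 215.44
RR3 = 70 / 215.44 = 0.3249

32.5%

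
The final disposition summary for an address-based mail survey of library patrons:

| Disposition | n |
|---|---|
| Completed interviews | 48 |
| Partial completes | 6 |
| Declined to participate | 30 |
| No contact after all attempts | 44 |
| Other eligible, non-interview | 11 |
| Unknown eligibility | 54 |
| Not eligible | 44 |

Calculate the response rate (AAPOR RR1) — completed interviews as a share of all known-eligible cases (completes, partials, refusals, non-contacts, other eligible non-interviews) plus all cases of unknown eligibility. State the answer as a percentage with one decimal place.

24.9%

Numerator = 48
Denom = 48 + 6 + 30 + 44 + 11 + 54 = 193
RR1 = 48 / 193 = 0.2487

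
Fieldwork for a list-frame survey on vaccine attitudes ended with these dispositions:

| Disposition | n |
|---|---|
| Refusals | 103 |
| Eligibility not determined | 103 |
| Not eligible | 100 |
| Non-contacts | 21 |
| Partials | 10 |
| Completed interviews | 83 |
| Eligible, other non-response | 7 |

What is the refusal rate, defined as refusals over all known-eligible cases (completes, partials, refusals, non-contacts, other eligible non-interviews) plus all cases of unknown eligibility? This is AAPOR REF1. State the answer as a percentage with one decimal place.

31.5%

Num = 103
Base = 83 + 10 + 103 + 21 + 7 + 103 = 327
REF1 = 103 / 327 = 0.3150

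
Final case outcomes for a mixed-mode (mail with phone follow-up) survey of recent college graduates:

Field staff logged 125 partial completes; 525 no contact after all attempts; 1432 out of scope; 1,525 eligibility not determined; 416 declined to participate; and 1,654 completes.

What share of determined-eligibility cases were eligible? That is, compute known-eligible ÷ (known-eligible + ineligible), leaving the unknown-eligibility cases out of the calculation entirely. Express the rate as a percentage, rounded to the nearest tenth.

65.5%

Eligible (known) → 1654 + 125 + 416 + 525 = 2720
e = 2720 / (2720 + 1432) = 2720 / 4152 = 0.6551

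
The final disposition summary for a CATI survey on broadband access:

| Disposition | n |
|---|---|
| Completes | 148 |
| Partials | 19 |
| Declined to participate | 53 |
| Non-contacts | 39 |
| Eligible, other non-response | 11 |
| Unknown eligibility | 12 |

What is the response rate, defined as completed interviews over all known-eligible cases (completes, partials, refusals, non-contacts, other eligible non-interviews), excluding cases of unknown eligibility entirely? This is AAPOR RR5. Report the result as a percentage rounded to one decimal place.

Num: 148
Base: 148 + 19 + 53 + 39 + 11 = 270
RR5 = 148 / 270 = 0.5481

54.8%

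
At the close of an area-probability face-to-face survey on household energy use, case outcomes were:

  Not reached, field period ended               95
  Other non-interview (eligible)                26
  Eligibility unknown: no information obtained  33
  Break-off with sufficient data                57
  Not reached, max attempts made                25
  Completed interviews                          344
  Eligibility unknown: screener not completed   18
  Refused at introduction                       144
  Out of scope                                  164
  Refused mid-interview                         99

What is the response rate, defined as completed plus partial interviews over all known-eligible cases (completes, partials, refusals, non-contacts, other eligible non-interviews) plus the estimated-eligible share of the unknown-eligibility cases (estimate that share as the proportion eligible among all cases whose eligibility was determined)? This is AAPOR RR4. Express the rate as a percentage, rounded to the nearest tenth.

Refusal or break-off = 144 + 99 = 243
No contact after all attempts = 95 + 25 = 120
Unknown if eligible = 18 + 33 = 51
Numerator → 344 + 57 = 401
Known eligible → 344 + 57 + 243 + 120 + 26 = 790
e = 790 / (790 + 164) = 790 / 954 = 0.8281
Estimated eligible among unknowns → 0.8281 × 51 = 42.23
Denominator → 790 + 42.23 = 832.23
RR4 = 401 / 832.23 = 0.4818

48.2%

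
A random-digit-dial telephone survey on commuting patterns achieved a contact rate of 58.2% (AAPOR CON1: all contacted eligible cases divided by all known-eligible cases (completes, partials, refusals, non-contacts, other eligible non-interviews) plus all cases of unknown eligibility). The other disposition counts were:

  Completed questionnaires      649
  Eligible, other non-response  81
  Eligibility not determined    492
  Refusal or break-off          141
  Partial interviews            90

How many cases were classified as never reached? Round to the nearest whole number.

198

Numerator = 649 + 90 + 141 + 81 = 961
CON1 = 961 / D = 0.582
D = 961 / 0.582 = 1651.2
Rest of base = 1453
never reached = 1651.2 − 1453 ≈ 198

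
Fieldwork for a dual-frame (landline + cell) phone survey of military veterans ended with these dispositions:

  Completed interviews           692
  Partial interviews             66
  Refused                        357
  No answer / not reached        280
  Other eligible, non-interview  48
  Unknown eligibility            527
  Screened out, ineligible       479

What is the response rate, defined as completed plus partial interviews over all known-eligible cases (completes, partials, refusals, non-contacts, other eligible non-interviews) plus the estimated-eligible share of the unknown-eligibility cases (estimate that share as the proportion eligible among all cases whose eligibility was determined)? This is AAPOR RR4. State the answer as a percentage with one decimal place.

Numerator: 692 + 66 = 758
Known eligible: 692 + 66 + 357 + 280 + 48 = 1443
e = 1443 / (1443 + 479) = 1443 / 1922 = 0.7508
e × U: 0.7508 × 527 = 395.67
Denominator: 1443 + 395.67 = 1838.67
RR4 = 758 / 1838.67 = 0.4123

41.2%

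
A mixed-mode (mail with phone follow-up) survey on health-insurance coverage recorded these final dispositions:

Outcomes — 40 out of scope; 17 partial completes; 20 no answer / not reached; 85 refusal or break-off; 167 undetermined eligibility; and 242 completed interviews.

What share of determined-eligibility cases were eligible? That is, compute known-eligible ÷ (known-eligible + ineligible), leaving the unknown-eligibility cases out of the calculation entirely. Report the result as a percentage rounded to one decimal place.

90.1%

Eligible (known): 242 + 17 + 85 + 20 = 364
e = 364 / (364 + 40) = 364 / 404 = 0.9010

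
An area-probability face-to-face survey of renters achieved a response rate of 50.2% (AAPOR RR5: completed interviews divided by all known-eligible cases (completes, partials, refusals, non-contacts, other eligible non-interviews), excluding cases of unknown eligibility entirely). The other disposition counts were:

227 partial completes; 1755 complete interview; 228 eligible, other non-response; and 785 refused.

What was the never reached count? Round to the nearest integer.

RR5 = 1755 / D = 0.502
D = 1755 / 0.502 = 3496.0
Other denominator terms total 2995
never reached = 3496.0 − 2995 ≈ 501

501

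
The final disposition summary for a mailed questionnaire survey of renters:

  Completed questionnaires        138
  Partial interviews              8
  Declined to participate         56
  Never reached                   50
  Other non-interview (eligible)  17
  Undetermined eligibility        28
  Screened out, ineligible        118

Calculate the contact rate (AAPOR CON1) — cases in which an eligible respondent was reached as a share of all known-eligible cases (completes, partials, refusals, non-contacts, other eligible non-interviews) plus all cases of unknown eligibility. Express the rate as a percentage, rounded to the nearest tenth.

Numerator → 138 + 8 + 56 + 17 = 219
Base → 138 + 8 + 56 + 50 + 17 + 28 = 297
CON1 = 219 / 297 = 0.7374

73.7%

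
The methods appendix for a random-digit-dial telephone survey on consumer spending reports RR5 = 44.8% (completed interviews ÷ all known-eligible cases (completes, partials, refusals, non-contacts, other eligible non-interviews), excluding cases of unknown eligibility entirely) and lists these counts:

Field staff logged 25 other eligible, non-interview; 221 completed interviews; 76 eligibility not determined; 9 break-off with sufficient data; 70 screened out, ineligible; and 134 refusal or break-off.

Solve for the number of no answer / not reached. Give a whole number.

104

RR5 = 221 / D = 0.448
D = 221 / 0.448 = 493.3
Other denominator terms total 389
no answer / not reached = 493.3 − 389 ≈ 104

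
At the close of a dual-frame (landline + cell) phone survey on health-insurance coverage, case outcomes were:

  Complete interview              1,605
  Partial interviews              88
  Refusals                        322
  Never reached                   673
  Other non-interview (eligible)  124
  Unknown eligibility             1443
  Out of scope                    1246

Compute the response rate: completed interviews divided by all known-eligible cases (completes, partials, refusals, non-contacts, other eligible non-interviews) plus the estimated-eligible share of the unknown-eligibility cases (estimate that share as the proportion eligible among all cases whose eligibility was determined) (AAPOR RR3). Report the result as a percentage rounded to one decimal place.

Top: 1605
Determined eligible: 1605 + 88 + 322 + 673 + 124 = 2812
e = 2812 / (2812 + 1246) = 2812 / 4058 = 0.6930
e × U: 0.6930 × 1443 = 1000.00
Denom: 2812 + 1000.00 = 3812.00
RR3 = 1605 / 3812.00 = 0.4210

42.1%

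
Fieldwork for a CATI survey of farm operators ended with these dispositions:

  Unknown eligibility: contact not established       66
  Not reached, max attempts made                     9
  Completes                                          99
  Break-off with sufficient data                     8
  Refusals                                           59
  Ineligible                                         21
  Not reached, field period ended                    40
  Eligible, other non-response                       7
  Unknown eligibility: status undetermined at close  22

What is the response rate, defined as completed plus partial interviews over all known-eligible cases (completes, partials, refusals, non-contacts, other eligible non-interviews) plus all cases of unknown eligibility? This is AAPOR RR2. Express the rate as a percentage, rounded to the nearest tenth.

No contact after all attempts = 40 + 9 = 49
Unknown eligibility = 66 + 22 = 88
Top: 99 + 8 = 107
Denom: 99 + 8 + 59 + 49 + 7 + 88 = 310
RR2 = 107 / 310 = 0.3452

34.5%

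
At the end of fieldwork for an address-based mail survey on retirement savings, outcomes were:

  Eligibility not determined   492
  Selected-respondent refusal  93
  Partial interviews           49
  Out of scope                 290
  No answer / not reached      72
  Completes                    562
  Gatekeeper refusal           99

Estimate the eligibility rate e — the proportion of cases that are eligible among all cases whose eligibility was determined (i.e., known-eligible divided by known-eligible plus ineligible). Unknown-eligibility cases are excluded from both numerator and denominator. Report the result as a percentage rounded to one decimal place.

75.1%

Declined to participate = 99 + 93 = 192
Known eligible: 562 + 49 + 192 + 72 = 875
e = 875 / (875 + 290) = 875 / 1165 = 0.7511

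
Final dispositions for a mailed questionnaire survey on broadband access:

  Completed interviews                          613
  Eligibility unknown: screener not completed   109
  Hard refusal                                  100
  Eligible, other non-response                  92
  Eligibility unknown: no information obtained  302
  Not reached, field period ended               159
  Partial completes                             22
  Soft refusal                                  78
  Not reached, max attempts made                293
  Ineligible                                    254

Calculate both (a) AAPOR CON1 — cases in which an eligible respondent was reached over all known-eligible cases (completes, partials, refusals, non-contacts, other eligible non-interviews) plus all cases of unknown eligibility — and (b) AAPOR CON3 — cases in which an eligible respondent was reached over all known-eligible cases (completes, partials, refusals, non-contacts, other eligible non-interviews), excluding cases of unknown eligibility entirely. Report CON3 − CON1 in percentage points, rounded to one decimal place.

15.5

Refused = 100 + 78 = 178
No contact after all attempts = 159 + 293 = 452
Unknown if eligible = 109 + 302 = 411
Numerator → 613 + 22 + 178 + 92 = 905
Denominator → 613 + 22 + 178 + 452 + 92 + 411 = 1768
CON1 = 905 / 1768 = 0.5119
Denominator → 613 + 22 + 178 + 452 + 92 = 1357
CON3 = 905 / 1357 = 0.6669
Difference = 66.69 − 51.19 = 15.50 percentage points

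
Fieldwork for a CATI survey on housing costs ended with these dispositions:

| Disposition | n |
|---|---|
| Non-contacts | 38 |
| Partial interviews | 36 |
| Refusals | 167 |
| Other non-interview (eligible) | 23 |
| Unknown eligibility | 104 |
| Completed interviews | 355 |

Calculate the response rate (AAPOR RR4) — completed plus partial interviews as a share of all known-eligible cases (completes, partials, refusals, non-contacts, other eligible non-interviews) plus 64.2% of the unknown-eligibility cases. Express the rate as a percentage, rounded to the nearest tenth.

Numerator: 355 + 36 = 391
Determined eligible: 355 + 36 + 167 + 38 + 23 = 619
Estimated eligible among unknowns: 0.6420 × 104 = 66.77
Base: 619 + 66.77 = 685.77
RR4 = 391 / 685.77 = 0.5702

57.0%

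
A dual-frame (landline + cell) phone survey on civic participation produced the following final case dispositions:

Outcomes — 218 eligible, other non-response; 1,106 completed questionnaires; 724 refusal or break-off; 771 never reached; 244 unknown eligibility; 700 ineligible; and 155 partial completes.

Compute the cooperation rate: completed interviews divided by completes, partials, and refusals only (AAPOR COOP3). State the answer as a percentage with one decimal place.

Numerator → 1106
Base → 1106 + 155 + 724 = 1985
COOP3 = 1106 / 1985 = 0.5572

55.7%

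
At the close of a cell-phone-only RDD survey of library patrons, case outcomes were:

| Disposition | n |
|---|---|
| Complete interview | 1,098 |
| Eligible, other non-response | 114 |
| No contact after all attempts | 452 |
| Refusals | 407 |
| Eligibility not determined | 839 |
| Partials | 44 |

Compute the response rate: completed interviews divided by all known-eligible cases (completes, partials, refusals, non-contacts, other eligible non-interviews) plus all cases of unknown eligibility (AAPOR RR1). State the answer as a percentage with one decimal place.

37.2%

Numerator: 1098
Denom: 1098 + 44 + 407 + 452 + 114 + 839 = 2954
RR1 = 1098 / 2954 = 0.3717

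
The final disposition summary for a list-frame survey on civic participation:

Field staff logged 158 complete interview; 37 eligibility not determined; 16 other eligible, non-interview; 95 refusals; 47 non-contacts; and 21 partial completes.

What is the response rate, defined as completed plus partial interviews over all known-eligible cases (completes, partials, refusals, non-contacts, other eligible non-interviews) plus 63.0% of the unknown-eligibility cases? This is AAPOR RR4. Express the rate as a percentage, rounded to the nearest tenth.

Num → 158 + 21 = 179
Determined eligible → 158 + 21 + 95 + 47 + 16 = 337
Estimated eligible among unknowns → 0.6300 × 37 = 23.31
Denominator → 337 + 23.31 = 360.31
RR4 = 179 / 360.31 = 0.4968

49.7%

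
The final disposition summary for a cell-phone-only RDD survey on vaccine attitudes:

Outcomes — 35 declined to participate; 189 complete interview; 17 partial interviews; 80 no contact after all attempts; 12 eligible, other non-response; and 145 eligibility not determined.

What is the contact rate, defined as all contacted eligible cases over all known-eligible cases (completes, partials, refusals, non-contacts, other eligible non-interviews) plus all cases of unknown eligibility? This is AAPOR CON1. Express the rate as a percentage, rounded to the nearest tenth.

Top → 189 + 17 + 35 + 12 = 253
Base → 189 + 17 + 35 + 80 + 12 + 145 = 478
CON1 = 253 / 478 = 0.5293

52.9%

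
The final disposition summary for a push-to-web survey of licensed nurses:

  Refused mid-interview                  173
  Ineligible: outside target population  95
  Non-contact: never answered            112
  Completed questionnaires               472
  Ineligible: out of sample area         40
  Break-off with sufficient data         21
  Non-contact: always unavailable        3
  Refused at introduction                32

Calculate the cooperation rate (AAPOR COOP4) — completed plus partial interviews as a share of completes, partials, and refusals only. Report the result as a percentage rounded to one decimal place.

70.6%

Refusal or break-off = 32 + 173 = 205
No answer / not reached = 112 + 3 = 115
Ineligible = 95 + 40 = 135
Top = 472 + 21 = 493
Denom = 472 + 21 + 205 = 698
COOP4 = 493 / 698 = 0.7063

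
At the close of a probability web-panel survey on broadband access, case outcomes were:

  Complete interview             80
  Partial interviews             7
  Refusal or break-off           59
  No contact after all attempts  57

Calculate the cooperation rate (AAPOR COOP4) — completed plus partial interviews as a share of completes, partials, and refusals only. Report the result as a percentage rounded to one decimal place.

Num = 80 + 7 = 87
Base = 80 + 7 + 59 = 146
COOP4 = 87 / 146 = 0.5959

59.6%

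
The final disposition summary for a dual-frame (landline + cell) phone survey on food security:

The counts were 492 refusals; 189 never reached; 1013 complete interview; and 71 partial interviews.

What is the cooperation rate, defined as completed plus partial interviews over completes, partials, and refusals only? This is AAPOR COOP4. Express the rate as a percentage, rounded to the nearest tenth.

Top = 1013 + 71 = 1084
Base = 1013 + 71 + 492 = 1576
COOP4 = 1084 / 1576 = 0.6878

68.8%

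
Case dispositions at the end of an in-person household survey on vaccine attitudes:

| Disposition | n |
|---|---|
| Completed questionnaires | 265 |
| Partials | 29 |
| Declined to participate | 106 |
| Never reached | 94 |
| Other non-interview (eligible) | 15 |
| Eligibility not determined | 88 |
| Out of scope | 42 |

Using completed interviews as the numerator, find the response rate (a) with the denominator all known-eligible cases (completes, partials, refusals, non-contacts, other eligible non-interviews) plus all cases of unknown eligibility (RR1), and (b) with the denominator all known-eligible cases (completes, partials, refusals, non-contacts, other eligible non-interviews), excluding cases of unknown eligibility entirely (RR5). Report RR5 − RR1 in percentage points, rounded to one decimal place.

7.7

Numerator → 265
Base → 265 + 29 + 106 + 94 + 15 + 88 = 597
RR1 = 265 / 597 = 0.4439
Base → 265 + 29 + 106 + 94 + 15 = 509
RR5 = 265 / 509 = 0.5206
Difference = 52.06 − 44.39 = 7.67 percentage points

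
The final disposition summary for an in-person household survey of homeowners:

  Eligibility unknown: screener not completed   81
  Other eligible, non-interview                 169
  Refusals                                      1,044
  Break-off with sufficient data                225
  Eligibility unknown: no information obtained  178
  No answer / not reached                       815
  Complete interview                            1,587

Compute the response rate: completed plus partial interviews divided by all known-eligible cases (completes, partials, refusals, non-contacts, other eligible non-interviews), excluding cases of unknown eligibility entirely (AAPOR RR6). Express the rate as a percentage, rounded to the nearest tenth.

Undetermined eligibility = 81 + 178 = 259
Numerator: 1587 + 225 = 1812
Denominator: 1587 + 225 + 1044 + 815 + 169 = 3840
RR6 = 1812 / 3840 = 0.4719

47.2%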